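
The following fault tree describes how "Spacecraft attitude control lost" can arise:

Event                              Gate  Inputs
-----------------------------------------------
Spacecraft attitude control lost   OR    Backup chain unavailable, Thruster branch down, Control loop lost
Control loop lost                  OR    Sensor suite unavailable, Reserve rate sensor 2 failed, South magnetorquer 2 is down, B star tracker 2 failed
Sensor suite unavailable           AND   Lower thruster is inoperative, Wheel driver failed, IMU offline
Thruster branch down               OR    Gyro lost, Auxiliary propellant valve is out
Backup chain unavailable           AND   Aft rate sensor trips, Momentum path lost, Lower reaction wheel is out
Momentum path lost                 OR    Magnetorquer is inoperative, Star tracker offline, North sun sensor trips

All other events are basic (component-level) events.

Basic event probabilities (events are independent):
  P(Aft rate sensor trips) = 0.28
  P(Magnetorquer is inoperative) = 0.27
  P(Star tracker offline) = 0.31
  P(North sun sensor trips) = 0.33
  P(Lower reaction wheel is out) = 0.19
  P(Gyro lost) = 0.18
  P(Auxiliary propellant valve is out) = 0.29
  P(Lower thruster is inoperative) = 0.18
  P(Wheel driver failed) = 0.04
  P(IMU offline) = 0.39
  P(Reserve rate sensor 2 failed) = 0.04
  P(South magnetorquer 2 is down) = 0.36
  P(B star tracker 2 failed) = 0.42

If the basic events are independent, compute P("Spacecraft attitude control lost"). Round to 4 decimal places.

0.8004

P(Momentum path lost) [OR] = 1 − (1−0.27) × (1−0.31) × (1−0.33) = 0.662521
P(Backup chain unavailable) [AND] = 0.28 × 0.662521 × 0.19 = 0.035246
P(Thruster branch down) [OR] = 1 − (1−0.18) × (1−0.29) = 0.417800
P(Sensor suite unavailable) [AND] = 0.18 × 0.04 × 0.39 = 0.002808
P(Control loop lost) [OR] = 1 − (1−0.002808) × (1−0.04) × (1−0.36) × (1−0.42) = 0.644649
P(Spacecraft attitude control lost) [OR] = 1 − (1−0.035246) × (1−0.417800) × (1−0.644649) = 0.800407
Rounded to 4 decimal places: P(Spacecraft attitude control lost) ≈ 0.8004.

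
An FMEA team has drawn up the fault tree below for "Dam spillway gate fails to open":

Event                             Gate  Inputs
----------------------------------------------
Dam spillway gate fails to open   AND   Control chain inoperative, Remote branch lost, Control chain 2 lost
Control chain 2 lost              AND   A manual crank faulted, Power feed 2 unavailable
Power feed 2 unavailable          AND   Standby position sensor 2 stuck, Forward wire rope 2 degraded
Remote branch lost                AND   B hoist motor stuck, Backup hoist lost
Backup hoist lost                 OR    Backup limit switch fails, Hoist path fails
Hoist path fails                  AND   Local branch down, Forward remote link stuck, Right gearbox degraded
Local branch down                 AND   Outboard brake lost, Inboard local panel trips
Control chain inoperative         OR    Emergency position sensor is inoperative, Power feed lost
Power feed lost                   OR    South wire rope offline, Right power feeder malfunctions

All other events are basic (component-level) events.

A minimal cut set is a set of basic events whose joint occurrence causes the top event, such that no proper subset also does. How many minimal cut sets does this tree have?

6

Power feed lost [OR]: union of children's cut sets → 2 cut set(s).
Control chain inoperative [OR]: union of children's cut sets → 3 cut set(s).
Local branch down [AND]: one cut set from each child combined → 1 × 1 = 1 cut set(s).
Hoist path fails [AND]: one cut set from each child combined → 1 × 1 × 1 = 1 cut set(s).
Backup hoist lost [OR]: union of children's cut sets → 2 cut set(s).
Remote branch lost [AND]: one cut set from each child combined → 1 × 2 = 2 cut set(s).
Power feed 2 unavailable [AND]: one cut set from each child combined → 1 × 1 = 1 cut set(s).
Control chain 2 lost [AND]: one cut set from each child combined → 1 × 1 = 1 cut set(s).
Dam spillway gate fails to open [AND]: one cut set from each child combined → 3 × 2 × 1 = 6 cut set(s).
Minimal cut sets: {A manual crank faulted, B hoist motor stuck, Backup limit switch fails, Emergency position sensor is inoperative, Forward wire rope 2 degraded, Standby position sensor 2 stuck}; {A manual crank faulted, B hoist motor stuck, Emergency position sensor is inoperative, Forward remote link stuck, Forward wire rope 2 degraded, Inboard local panel trips, Outboard brake lost, Right gearbox degraded, Standby position sensor 2 stuck}; {A manual crank faulted, B hoist motor stuck, Backup limit switch fails, Forward wire rope 2 degraded, South wire rope offline, Standby position sensor 2 stuck}; {A manual crank faulted, B hoist motor stuck, Forward remote link stuck, Forward wire rope 2 degraded, Inboard local panel trips, Outboard brake lost, Right gearbox degraded, South wire rope offline, Standby position sensor 2 stuck}; {A manual crank faulted, B hoist motor stuck, Backup limit switch fails, Forward wire rope 2 degraded, Right power feeder malfunctions, Standby position sensor 2 stuck}; {A manual crank faulted, B hoist motor stuck, Forward remote link stuck, Forward wire rope 2 degraded, Inboard local panel trips, Outboard brake lost, Right gearbox degraded, Right power feeder malfunctions, Standby position sensor 2 stuck}.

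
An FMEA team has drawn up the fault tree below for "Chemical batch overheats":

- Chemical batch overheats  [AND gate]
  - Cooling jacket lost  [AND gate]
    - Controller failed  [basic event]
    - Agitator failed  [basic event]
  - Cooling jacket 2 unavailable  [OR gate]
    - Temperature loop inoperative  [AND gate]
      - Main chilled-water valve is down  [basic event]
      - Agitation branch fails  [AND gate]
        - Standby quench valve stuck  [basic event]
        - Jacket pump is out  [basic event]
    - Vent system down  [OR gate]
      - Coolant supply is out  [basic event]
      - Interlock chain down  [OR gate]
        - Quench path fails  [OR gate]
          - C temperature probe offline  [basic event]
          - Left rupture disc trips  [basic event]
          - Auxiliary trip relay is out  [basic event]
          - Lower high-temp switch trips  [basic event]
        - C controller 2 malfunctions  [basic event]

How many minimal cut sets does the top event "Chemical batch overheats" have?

7

Cooling jacket lost [AND]: one cut set from each child combined → 1 × 1 = 1 cut set(s).
Agitation branch fails [AND]: one cut set from each child combined → 1 × 1 = 1 cut set(s).
Temperature loop inoperative [AND]: one cut set from each child combined → 1 × 1 = 1 cut set(s).
Quench path fails [OR]: union of children's cut sets → 4 cut set(s).
Interlock chain down [OR]: union of children's cut sets → 5 cut set(s).
Vent system down [OR]: union of children's cut sets → 6 cut set(s).
Cooling jacket 2 unavailable [OR]: union of children's cut sets → 7 cut set(s).
Chemical batch overheats [AND]: one cut set from each child combined → 1 × 7 = 7 cut set(s).
Minimal cut sets: {Agitator failed, Controller failed, Jacket pump is out, Main chilled-water valve is down, Standby quench valve stuck}; {Agitator failed, Controller failed, Coolant supply is out}; {Agitator failed, C temperature probe offline, Controller failed}; {Agitator failed, Controller failed, Left rupture disc trips}; {Agitator failed, Auxiliary trip relay is out, Controller failed}; {Agitator failed, Controller failed, Lower high-temp switch trips}; {Agitator failed, C controller 2 malfunctions, Controller failed}.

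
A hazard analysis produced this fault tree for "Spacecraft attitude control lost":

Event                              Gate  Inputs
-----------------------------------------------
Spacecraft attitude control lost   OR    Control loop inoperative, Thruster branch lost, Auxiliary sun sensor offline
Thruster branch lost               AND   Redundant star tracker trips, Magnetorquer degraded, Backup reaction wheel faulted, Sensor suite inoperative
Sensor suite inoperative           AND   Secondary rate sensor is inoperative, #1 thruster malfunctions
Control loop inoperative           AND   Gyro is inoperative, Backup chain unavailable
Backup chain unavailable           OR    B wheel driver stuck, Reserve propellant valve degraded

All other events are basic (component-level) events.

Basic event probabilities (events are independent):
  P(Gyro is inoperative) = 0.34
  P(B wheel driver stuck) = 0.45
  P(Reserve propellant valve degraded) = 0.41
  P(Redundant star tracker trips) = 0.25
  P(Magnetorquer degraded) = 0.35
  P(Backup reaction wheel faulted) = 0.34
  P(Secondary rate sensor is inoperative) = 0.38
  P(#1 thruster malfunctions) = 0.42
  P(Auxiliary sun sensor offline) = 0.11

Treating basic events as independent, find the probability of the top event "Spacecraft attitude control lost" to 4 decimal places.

P(Backup chain unavailable) [OR] = 1 − (1−0.45) × (1−0.41) = 0.675500
P(Control loop inoperative) [AND] = 0.34 × 0.675500 = 0.229670
P(Sensor suite inoperative) [AND] = 0.38 × 0.42 = 0.159600
P(Thruster branch lost) [AND] = 0.25 × 0.35 × 0.34 × 0.159600 = 0.004748
P(Spacecraft attitude control lost) [OR] = 1 − (1−0.229670) × (1−0.004748) × (1−0.11) = 0.317661
Rounded to 4 decimal places: P(Spacecraft attitude control lost) ≈ 0.3177.

0.3177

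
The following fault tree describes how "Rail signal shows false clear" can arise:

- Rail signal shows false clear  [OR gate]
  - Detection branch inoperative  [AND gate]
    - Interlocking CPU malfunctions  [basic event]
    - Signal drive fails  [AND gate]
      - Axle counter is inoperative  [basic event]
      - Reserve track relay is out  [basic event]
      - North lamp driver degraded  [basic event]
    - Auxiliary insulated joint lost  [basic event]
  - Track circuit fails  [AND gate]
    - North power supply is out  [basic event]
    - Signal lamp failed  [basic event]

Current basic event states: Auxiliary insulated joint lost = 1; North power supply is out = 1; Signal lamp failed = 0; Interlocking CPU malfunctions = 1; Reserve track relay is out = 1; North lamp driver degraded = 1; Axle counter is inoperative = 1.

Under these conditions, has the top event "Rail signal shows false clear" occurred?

Signal drive fails [AND]: Axle counter is inoperative=occurs, Reserve track relay is out=occurs, North lamp driver degraded=occurs → all inputs occur → occurs.
Detection branch inoperative [AND]: Interlocking CPU malfunctions=occurs, Signal drive fails=occurs, Auxiliary insulated joint lost=occurs → all inputs occur → occurs.
Track circuit fails [AND]: North power supply is out=occurs, Signal lamp failed=not → not all inputs occur → does not occur.
Rail signal shows false clear [OR]: Detection branch inoperative=occurs, Track circuit fails=not → at least one input occurs → occurs.

Yes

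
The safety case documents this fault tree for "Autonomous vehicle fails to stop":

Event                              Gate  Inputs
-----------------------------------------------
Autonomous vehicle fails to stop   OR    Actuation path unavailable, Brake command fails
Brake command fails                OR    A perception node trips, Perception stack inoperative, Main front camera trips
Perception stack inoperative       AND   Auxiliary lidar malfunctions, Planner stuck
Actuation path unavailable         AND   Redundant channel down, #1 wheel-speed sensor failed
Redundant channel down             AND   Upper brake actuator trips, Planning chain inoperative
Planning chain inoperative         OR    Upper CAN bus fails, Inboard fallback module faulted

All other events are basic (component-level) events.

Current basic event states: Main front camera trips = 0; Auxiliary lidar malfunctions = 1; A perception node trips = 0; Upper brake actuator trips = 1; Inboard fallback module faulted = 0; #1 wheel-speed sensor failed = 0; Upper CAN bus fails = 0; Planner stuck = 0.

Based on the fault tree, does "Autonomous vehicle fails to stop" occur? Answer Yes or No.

No

Planning chain inoperative [OR]: Upper CAN bus fails=not, Inboard fallback module faulted=not → no input occurs → does not occur.
Redundant channel down [AND]: Upper brake actuator trips=occurs, Planning chain inoperative=not → not all inputs occur → does not occur.
Actuation path unavailable [AND]: Redundant channel down=not, #1 wheel-speed sensor failed=not → not all inputs occur → does not occur.
Perception stack inoperative [AND]: Auxiliary lidar malfunctions=occurs, Planner stuck=not → not all inputs occur → does not occur.
Brake command fails [OR]: A perception node trips=not, Perception stack inoperative=not, Main front camera trips=not → no input occurs → does not occur.
Autonomous vehicle fails to stop [OR]: Actuation path unavailable=not, Brake command fails=not → no input occurs → does not occur.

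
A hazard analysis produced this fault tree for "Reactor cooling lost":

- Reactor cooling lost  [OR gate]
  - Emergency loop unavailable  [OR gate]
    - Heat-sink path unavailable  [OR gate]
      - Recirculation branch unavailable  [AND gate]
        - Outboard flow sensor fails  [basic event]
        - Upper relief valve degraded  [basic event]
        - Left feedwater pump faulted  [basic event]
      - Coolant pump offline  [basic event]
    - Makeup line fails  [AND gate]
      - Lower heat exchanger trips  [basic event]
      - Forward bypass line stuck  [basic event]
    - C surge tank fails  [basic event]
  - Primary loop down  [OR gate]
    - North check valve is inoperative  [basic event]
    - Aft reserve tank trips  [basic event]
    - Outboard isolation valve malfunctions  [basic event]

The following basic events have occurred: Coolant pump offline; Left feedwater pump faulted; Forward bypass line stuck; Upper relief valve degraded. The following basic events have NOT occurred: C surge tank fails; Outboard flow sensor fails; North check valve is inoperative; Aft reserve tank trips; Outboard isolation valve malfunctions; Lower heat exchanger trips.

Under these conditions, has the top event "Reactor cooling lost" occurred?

Recirculation branch unavailable [AND]: Outboard flow sensor fails=not, Upper relief valve degraded=occurs, Left feedwater pump faulted=occurs → not all inputs occur → does not occur.
Heat-sink path unavailable [OR]: Recirculation branch unavailable=not, Coolant pump offline=occurs → at least one input occurs → occurs.
Makeup line fails [AND]: Lower heat exchanger trips=not, Forward bypass line stuck=occurs → not all inputs occur → does not occur.
Emergency loop unavailable [OR]: Heat-sink path unavailable=occurs, Makeup line fails=not, C surge tank fails=not → at least one input occurs → occurs.
Primary loop down [OR]: North check valve is inoperative=not, Aft reserve tank trips=not, Outboard isolation valve malfunctions=not → no input occurs → does not occur.
Reactor cooling lost [OR]: Emergency loop unavailable=occurs, Primary loop down=not → at least one input occurs → occurs.

Yes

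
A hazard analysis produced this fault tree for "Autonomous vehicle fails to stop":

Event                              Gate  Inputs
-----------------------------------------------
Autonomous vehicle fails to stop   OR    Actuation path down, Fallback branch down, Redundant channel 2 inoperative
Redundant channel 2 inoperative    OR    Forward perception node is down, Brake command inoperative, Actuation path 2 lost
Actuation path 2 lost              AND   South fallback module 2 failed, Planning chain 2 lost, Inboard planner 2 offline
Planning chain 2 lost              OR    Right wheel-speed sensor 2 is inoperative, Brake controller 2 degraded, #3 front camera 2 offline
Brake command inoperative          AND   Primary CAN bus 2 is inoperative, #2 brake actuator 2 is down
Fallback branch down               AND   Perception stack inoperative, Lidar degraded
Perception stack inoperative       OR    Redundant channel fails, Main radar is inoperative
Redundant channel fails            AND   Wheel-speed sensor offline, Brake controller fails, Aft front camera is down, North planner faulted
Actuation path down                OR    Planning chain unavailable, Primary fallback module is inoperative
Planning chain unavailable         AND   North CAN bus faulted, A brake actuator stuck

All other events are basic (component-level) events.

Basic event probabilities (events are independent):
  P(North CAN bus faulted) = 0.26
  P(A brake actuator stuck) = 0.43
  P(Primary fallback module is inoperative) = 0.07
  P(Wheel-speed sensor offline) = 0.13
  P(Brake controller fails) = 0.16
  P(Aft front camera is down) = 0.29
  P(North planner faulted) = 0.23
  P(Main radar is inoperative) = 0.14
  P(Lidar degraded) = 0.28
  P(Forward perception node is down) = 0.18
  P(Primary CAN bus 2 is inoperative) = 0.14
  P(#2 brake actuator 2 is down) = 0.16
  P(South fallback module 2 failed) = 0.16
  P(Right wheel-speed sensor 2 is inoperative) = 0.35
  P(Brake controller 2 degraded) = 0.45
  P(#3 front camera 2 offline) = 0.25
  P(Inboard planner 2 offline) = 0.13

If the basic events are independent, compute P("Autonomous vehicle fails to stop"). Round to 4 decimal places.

0.3737

P(Planning chain unavailable) [AND] = 0.26 × 0.43 = 0.111800
P(Actuation path down) [OR] = 1 − (1−0.111800) × (1−0.07) = 0.173974
P(Redundant channel fails) [AND] = 0.13 × 0.16 × 0.29 × 0.23 = 0.001387
P(Perception stack inoperative) [OR] = 1 − (1−0.001387) × (1−0.14) = 0.141193
P(Fallback branch down) [AND] = 0.141193 × 0.28 = 0.039534
P(Brake command inoperative) [AND] = 0.14 × 0.16 = 0.022400
P(Planning chain 2 lost) [OR] = 1 − (1−0.35) × (1−0.45) × (1−0.25) = 0.731875
P(Actuation path 2 lost) [AND] = 0.16 × 0.731875 × 0.13 = 0.015223
P(Redundant channel 2 inoperative) [OR] = 1 − (1−0.18) × (1−0.022400) × (1−0.015223) = 0.210571
P(Autonomous vehicle fails to stop) [OR] = 1 − (1−0.173974) × (1−0.039534) × (1−0.210571) = 0.373691
Rounded to 4 decimal places: P(Autonomous vehicle fails to stop) ≈ 0.3737.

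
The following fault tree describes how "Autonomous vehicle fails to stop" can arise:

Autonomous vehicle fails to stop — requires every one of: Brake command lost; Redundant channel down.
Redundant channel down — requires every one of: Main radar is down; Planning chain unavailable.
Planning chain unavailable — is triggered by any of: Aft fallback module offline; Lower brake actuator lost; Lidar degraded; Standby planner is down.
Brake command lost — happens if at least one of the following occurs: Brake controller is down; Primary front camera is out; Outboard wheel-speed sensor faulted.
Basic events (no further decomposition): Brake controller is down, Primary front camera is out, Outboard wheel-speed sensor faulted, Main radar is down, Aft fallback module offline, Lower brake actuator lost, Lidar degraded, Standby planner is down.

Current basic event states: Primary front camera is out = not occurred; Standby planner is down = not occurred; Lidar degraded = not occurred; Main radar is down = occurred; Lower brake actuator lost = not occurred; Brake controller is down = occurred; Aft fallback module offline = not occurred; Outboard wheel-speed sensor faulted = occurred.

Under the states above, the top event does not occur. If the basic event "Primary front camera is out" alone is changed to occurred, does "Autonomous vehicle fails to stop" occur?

Counterfactual: set "Primary front camera is out" to occurred.
Brake command lost [OR]: Brake controller is down=occurs, Primary front camera is out=occurs, Outboard wheel-speed sensor faulted=occurs → at least one input occurs → occurs.
Planning chain unavailable [OR]: Aft fallback module offline=not, Lower brake actuator lost=not, Lidar degraded=not, Standby planner is down=not → no input occurs → does not occur.
Redundant channel down [AND]: Main radar is down=occurs, Planning chain unavailable=not → not all inputs occur → does not occur.
Autonomous vehicle fails to stop [AND]: Brake command lost=occurs, Redundant channel down=not → not all inputs occur → does not occur.

No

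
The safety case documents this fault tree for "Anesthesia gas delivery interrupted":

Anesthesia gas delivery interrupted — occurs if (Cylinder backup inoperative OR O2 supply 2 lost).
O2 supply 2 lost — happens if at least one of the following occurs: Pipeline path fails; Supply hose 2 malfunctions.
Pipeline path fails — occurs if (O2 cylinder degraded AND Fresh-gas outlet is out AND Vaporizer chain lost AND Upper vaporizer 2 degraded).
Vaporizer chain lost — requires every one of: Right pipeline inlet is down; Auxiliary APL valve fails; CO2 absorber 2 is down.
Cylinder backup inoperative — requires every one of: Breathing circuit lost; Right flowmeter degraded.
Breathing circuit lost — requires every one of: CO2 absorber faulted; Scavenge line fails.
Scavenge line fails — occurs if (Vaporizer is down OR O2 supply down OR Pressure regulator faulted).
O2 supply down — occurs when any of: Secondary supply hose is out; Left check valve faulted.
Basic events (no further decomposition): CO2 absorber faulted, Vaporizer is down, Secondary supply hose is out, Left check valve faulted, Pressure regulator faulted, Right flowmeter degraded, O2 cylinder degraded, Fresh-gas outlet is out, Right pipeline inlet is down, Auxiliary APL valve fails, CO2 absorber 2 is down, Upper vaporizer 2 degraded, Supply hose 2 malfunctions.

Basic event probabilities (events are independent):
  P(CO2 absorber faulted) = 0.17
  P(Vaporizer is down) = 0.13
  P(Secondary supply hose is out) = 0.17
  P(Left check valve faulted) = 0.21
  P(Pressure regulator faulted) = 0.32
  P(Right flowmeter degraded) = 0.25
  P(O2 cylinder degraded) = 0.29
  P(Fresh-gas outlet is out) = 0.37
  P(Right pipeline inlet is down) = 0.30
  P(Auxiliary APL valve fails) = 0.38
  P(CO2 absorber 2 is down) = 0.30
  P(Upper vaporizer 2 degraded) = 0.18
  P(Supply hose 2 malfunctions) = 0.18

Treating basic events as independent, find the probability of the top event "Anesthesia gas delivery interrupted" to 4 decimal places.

P(O2 supply down) [OR] = 1 − (1−0.17) × (1−0.21) = 0.344300
P(Scavenge line fails) [OR] = 1 − (1−0.13) × (1−0.344300) × (1−0.32) = 0.612088
P(Breathing circuit lost) [AND] = 0.17 × 0.612088 = 0.104055
P(Cylinder backup inoperative) [AND] = 0.104055 × 0.25 = 0.026014
P(Vaporizer chain lost) [AND] = 0.30 × 0.38 × 0.30 = 0.034200
P(Pipeline path fails) [AND] = 0.29 × 0.37 × 0.034200 × 0.18 = 0.000661
P(O2 supply 2 lost) [OR] = 1 − (1−0.000661) × (1−0.18) = 0.180542
P(Anesthesia gas delivery interrupted) [OR] = 1 − (1−0.026014) × (1−0.180542) = 0.201859
Rounded to 4 decimal places: P(Anesthesia gas delivery interrupted) ≈ 0.2019.

0.2019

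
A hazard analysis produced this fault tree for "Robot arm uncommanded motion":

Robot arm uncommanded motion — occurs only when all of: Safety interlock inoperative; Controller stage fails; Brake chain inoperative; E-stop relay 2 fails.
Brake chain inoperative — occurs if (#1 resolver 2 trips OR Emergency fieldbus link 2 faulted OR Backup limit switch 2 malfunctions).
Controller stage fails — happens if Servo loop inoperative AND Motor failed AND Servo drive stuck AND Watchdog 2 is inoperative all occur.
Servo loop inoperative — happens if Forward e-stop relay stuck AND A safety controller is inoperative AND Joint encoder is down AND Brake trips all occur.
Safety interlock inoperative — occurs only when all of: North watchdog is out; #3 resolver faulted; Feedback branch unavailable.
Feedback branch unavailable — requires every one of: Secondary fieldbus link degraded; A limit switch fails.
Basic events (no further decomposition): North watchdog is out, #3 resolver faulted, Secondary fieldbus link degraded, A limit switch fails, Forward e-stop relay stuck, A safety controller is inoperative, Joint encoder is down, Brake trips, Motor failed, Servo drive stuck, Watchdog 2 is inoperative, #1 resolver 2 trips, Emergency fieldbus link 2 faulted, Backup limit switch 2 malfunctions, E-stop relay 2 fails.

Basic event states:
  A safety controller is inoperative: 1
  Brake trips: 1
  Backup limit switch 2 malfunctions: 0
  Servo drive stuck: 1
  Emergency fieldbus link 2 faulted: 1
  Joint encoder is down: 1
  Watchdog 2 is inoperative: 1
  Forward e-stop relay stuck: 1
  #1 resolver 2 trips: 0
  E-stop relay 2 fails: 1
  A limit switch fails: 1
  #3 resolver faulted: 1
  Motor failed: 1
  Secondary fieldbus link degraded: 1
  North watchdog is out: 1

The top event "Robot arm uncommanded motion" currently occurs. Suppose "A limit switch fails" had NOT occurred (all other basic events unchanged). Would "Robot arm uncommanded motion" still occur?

Counterfactual: set "A limit switch fails" to not occurred.
Feedback branch unavailable [AND]: Secondary fieldbus link degraded=occurs, A limit switch fails=not → not all inputs occur → does not occur.
Safety interlock inoperative [AND]: North watchdog is out=occurs, #3 resolver faulted=occurs, Feedback branch unavailable=not → not all inputs occur → does not occur.
Servo loop inoperative [AND]: Forward e-stop relay stuck=occurs, A safety controller is inoperative=occurs, Joint encoder is down=occurs, Brake trips=occurs → all inputs occur → occurs.
Controller stage fails [AND]: Servo loop inoperative=occurs, Motor failed=occurs, Servo drive stuck=occurs, Watchdog 2 is inoperative=occurs → all inputs occur → occurs.
Brake chain inoperative [OR]: #1 resolver 2 trips=not, Emergency fieldbus link 2 faulted=occurs, Backup limit switch 2 malfunctions=not → at least one input occurs → occurs.
Robot arm uncommanded motion [AND]: Safety interlock inoperative=not, Controller stage fails=occurs, Brake chain inoperative=occurs, E-stop relay 2 fails=occurs → not all inputs occur → does not occur.

No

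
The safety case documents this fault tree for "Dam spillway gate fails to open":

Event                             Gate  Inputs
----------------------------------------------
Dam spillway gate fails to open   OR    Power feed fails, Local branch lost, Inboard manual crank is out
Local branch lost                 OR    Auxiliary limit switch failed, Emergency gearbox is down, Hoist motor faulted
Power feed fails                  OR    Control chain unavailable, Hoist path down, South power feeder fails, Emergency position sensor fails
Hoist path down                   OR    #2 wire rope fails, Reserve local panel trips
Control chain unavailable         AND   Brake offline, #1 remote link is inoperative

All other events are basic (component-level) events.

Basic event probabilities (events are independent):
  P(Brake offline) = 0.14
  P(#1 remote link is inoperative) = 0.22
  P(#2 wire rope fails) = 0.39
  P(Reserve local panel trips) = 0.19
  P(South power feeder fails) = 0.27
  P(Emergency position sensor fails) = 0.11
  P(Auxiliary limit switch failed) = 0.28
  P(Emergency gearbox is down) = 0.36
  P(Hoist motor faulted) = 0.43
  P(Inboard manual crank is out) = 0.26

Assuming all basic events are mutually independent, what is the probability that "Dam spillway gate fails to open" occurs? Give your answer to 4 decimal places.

P(Control chain unavailable) [AND] = 0.14 × 0.22 = 0.030800
P(Hoist path down) [OR] = 1 − (1−0.39) × (1−0.19) = 0.505900
P(Power feed fails) [OR] = 1 − (1−0.030800) × (1−0.505900) × (1−0.27) × (1−0.11) = 0.688871
P(Local branch lost) [OR] = 1 − (1−0.28) × (1−0.36) × (1−0.43) = 0.737344
P(Dam spillway gate fails to open) [OR] = 1 − (1−0.688871) × (1−0.737344) × (1−0.26) = 0.939527
Rounded to 4 decimal places: P(Dam spillway gate fails to open) ≈ 0.9395.

0.9395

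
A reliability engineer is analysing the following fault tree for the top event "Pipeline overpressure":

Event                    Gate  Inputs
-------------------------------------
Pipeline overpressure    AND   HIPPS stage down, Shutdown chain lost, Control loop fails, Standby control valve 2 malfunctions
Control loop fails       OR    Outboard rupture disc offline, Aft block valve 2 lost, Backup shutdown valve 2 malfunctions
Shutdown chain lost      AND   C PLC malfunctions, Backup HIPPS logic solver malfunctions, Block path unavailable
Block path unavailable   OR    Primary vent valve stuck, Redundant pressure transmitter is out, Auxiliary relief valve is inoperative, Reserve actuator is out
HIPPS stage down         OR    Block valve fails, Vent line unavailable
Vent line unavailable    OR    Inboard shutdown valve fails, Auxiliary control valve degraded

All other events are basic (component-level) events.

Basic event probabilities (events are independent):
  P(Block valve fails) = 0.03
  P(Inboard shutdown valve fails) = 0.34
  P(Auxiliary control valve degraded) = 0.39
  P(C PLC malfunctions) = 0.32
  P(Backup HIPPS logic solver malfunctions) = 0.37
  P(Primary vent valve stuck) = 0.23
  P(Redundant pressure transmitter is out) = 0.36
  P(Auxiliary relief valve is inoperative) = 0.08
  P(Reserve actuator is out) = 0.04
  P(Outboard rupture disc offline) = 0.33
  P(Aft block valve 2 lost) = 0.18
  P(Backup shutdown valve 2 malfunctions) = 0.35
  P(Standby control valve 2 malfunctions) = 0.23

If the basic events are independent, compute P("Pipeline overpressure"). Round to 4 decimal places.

P(Vent line unavailable) [OR] = 1 − (1−0.34) × (1−0.39) = 0.597400
P(HIPPS stage down) [OR] = 1 − (1−0.03) × (1−0.597400) = 0.609478
P(Block path unavailable) [OR] = 1 − (1−0.23) × (1−0.36) × (1−0.08) × (1−0.04) = 0.564759
P(Shutdown chain lost) [AND] = 0.32 × 0.37 × 0.564759 = 0.066867
P(Control loop fails) [OR] = 1 − (1−0.33) × (1−0.18) × (1−0.35) = 0.642890
P(Pipeline overpressure) [AND] = 0.609478 × 0.066867 × 0.642890 × 0.23 = 0.006026
Rounded to 4 decimal places: P(Pipeline overpressure) ≈ 0.0060.

0.0060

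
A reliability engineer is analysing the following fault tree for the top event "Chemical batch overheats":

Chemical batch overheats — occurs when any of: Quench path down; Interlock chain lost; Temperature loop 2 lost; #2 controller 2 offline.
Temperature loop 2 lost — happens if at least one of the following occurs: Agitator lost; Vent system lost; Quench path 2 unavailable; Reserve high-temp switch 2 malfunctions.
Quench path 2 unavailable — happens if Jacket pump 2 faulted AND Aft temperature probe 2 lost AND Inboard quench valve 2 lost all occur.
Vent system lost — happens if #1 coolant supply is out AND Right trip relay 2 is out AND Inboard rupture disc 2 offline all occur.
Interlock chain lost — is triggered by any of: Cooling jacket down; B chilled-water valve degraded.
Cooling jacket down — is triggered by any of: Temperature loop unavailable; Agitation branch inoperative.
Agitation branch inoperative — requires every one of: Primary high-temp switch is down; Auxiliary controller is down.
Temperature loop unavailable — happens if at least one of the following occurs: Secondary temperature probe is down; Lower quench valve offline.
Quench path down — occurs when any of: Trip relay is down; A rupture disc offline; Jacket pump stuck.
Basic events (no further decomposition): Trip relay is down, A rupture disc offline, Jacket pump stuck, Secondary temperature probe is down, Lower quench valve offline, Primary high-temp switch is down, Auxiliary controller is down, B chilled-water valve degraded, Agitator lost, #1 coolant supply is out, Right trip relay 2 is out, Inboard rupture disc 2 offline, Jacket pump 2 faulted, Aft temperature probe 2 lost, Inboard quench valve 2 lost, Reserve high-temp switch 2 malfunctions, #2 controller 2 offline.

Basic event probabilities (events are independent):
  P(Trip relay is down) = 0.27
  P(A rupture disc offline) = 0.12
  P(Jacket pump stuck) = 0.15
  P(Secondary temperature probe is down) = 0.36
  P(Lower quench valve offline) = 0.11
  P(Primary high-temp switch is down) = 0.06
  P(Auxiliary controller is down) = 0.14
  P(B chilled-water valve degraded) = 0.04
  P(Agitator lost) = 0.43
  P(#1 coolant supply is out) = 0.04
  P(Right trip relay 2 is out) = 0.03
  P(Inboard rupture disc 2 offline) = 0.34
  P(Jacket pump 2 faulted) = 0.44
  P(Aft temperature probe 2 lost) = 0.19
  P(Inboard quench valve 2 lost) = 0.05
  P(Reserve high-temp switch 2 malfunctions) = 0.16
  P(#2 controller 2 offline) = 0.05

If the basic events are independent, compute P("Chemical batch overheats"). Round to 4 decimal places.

0.8659

P(Quench path down) [OR] = 1 − (1−0.27) × (1−0.12) × (1−0.15) = 0.453960
P(Temperature loop unavailable) [OR] = 1 − (1−0.36) × (1−0.11) = 0.430400
P(Agitation branch inoperative) [AND] = 0.06 × 0.14 = 0.008400
P(Cooling jacket down) [OR] = 1 − (1−0.430400) × (1−0.008400) = 0.435185
P(Interlock chain lost) [OR] = 1 − (1−0.435185) × (1−0.04) = 0.457778
P(Vent system lost) [AND] = 0.04 × 0.03 × 0.34 = 0.000408
P(Quench path 2 unavailable) [AND] = 0.44 × 0.19 × 0.05 = 0.004180
P(Temperature loop 2 lost) [OR] = 1 − (1−0.43) × (1−0.000408) × (1−0.004180) × (1−0.16) = 0.523396
P(Chemical batch overheats) [OR] = 1 − (1−0.453960) × (1−0.457778) × (1−0.523396) × (1−0.05) = 0.865945
Rounded to 4 decimal places: P(Chemical batch overheats) ≈ 0.8659.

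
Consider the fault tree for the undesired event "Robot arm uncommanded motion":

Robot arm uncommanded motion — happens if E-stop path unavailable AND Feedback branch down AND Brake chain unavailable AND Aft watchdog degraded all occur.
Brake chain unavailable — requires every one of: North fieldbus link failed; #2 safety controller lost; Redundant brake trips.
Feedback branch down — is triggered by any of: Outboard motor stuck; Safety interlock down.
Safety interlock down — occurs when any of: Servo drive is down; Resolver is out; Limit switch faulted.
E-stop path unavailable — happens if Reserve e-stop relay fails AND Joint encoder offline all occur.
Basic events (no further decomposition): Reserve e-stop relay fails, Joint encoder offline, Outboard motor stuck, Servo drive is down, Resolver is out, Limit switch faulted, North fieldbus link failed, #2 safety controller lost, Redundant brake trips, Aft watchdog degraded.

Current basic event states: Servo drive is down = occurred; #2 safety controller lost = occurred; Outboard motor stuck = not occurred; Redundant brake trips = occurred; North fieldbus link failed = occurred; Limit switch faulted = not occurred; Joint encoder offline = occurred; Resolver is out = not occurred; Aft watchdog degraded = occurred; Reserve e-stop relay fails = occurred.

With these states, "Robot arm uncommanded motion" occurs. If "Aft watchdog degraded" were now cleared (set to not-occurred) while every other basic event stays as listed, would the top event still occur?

No

Counterfactual: set "Aft watchdog degraded" to not occurred.
E-stop path unavailable [AND]: Reserve e-stop relay fails=occurs, Joint encoder offline=occurs → all inputs occur → occurs.
Safety interlock down [OR]: Servo drive is down=occurs, Resolver is out=not, Limit switch faulted=not → at least one input occurs → occurs.
Feedback branch down [OR]: Outboard motor stuck=not, Safety interlock down=occurs → at least one input occurs → occurs.
Brake chain unavailable [AND]: North fieldbus link failed=occurs, #2 safety controller lost=occurs, Redundant brake trips=occurs → all inputs occur → occurs.
Robot arm uncommanded motion [AND]: E-stop path unavailable=occurs, Feedback branch down=occurs, Brake chain unavailable=occurs, Aft watchdog degraded=not → not all inputs occur → does not occur.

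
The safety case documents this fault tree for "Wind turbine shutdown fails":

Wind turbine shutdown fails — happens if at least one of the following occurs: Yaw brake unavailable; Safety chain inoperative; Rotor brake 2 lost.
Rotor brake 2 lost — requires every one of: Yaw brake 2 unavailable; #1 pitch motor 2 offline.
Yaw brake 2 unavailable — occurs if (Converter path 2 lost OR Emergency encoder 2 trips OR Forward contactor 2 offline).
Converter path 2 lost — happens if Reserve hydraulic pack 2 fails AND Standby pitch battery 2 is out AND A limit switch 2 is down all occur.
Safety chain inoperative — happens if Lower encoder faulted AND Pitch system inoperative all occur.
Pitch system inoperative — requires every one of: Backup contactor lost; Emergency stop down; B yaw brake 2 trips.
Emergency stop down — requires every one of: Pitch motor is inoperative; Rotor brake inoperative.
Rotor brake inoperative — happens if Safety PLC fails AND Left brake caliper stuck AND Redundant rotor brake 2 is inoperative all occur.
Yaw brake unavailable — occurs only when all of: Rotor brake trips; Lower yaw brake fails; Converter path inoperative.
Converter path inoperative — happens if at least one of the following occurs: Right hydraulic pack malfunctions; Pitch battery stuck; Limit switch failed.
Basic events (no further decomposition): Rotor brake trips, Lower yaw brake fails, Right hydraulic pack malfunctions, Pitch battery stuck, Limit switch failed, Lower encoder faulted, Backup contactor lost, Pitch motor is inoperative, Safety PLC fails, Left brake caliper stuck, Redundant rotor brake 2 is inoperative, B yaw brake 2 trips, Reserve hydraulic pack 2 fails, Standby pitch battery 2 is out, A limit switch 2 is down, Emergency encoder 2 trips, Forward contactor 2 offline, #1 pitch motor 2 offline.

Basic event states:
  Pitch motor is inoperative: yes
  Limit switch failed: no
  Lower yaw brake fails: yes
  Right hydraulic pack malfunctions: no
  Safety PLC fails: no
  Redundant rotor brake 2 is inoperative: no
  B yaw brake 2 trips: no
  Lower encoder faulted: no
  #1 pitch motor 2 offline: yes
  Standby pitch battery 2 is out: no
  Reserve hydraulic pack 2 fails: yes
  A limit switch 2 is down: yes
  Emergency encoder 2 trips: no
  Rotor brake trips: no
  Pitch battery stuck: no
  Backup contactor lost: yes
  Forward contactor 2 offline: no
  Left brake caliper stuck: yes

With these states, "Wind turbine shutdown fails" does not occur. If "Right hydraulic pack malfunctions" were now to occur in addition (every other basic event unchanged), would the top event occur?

No

Counterfactual: set "Right hydraulic pack malfunctions" to occurred.
Converter path inoperative [OR]: Right hydraulic pack malfunctions=occurs, Pitch battery stuck=not, Limit switch failed=not → at least one input occurs → occurs.
Yaw brake unavailable [AND]: Rotor brake trips=not, Lower yaw brake fails=occurs, Converter path inoperative=occurs → not all inputs occur → does not occur.
Rotor brake inoperative [AND]: Safety PLC fails=not, Left brake caliper stuck=occurs, Redundant rotor brake 2 is inoperative=not → not all inputs occur → does not occur.
Emergency stop down [AND]: Pitch motor is inoperative=occurs, Rotor brake inoperative=not → not all inputs occur → does not occur.
Pitch system inoperative [AND]: Backup contactor lost=occurs, Emergency stop down=not, B yaw brake 2 trips=not → not all inputs occur → does not occur.
Safety chain inoperative [AND]: Lower encoder faulted=not, Pitch system inoperative=not → not all inputs occur → does not occur.
Converter path 2 lost [AND]: Reserve hydraulic pack 2 fails=occurs, Standby pitch battery 2 is out=not, A limit switch 2 is down=occurs → not all inputs occur → does not occur.
Yaw brake 2 unavailable [OR]: Converter path 2 lost=not, Emergency encoder 2 trips=not, Forward contactor 2 offline=not → no input occurs → does not occur.
Rotor brake 2 lost [AND]: Yaw brake 2 unavailable=not, #1 pitch motor 2 offline=occurs → not all inputs occur → does not occur.
Wind turbine shutdown fails [OR]: Yaw brake unavailable=not, Safety chain inoperative=not, Rotor brake 2 lost=not → no input occurs → does not occur.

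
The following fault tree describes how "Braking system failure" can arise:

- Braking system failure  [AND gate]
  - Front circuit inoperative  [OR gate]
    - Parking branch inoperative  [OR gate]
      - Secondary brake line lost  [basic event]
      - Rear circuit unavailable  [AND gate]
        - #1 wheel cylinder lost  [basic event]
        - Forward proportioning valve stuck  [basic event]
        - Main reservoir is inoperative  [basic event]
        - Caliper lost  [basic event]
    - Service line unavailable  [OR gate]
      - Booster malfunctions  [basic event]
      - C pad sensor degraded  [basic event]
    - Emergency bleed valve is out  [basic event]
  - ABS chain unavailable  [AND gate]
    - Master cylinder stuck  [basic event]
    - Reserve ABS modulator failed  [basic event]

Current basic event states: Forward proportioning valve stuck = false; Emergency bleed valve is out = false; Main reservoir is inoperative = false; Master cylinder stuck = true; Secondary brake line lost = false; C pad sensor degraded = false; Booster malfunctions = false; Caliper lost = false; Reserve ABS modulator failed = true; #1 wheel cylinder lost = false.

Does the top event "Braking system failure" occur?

Rear circuit unavailable [AND]: #1 wheel cylinder lost=not, Forward proportioning valve stuck=not, Main reservoir is inoperative=not, Caliper lost=not → not all inputs occur → does not occur.
Parking branch inoperative [OR]: Secondary brake line lost=not, Rear circuit unavailable=not → no input occurs → does not occur.
Service line unavailable [OR]: Booster malfunctions=not, C pad sensor degraded=not → no input occurs → does not occur.
Front circuit inoperative [OR]: Parking branch inoperative=not, Service line unavailable=not, Emergency bleed valve is out=not → no input occurs → does not occur.
ABS chain unavailable [AND]: Master cylinder stuck=occurs, Reserve ABS modulator failed=occurs → all inputs occur → occurs.
Braking system failure [AND]: Front circuit inoperative=not, ABS chain unavailable=occurs → not all inputs occur → does not occur.

No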